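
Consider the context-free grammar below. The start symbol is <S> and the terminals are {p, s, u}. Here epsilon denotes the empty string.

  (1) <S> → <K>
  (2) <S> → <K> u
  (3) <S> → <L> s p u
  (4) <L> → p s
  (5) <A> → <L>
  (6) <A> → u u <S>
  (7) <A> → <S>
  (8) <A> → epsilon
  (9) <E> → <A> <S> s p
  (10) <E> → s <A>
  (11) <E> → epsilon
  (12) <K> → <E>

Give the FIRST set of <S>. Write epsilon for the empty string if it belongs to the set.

{epsilon, p, s, u}

FIRST(<L>) = {p}
FIRST(<S>) = {epsilon, p, s, u}  (via <K>, <K> u, <L> s p u)
FIRST(<A>) = {epsilon, p, s, u}  (via <L>, <S>)
FIRST(<E>) = {epsilon, p, s, u}  (via <A> <S> s p)
FIRST(<K>) = {epsilon, p, s, u}  (via <E>)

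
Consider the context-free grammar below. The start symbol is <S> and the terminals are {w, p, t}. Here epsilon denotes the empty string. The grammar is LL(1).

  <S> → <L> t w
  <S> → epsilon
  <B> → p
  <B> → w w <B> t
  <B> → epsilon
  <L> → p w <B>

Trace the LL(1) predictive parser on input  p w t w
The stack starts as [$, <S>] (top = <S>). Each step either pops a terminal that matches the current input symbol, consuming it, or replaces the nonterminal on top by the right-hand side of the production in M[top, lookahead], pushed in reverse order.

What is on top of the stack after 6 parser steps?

w

step 1: stack=$ <S>  input=p w t w $  — expand <S> → <L> t w
step 2: stack=$ w t <L>  input=p w t w $  — expand <L> → p w <B>
step 3: stack=$ w t <B> w p  input=p w t w $  — match p
step 4: stack=$ w t <B> w  input=w t w $  — match w
step 5: stack=$ w t <B>  input=t w $  — expand <B> → epsilon
step 6: stack=$ w t  input=t w $  — match t
Stack after step 6: $ w (top = w).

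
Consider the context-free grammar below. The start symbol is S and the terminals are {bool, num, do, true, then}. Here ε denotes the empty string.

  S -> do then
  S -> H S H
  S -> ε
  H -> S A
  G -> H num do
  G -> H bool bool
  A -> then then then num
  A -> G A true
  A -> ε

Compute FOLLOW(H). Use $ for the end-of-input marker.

{$, bool, do, num, then}

FIRST(S) = {ε, bool, do, num, then}  (via H S H)
FIRST(H) = {ε, bool, do, num, then}  (via S A)
FIRST(G) = {bool, do, num, then}  (via H num do, H bool bool)
FIRST(A) = {ε, bool, do, num, then}  (via G A true)
FOLLOW(S) includes $ since S is the start symbol.
FOLLOW(G): in A->G A true, G is followed by A true with FIRST {bool, do, num, then, true}. Thus FOLLOW(G) = {bool, do, num, then, true}.
FOLLOW(S): in S->H S H, S is followed by H with FIRST {ε, bool, do, num, then}; in S->H S H, the suffix after S is nullable (adds nothing new); in H->S A, S is followed by A with FIRST {ε, bool, do, num, then}; in H->S A, the suffix after S is nullable, so FOLLOW(S) ⊇ FOLLOW(H) = {$, bool, do, num, then}. Thus FOLLOW(S) = {$, bool, do, num, then}.
FOLLOW(H): in S->H S H (occurrence 1), H is followed by S H with FIRST {ε, bool, do, num, then}; in S->H S H (occurrence 1), the suffix after H is nullable, so FOLLOW(H) ⊇ FOLLOW(S) = {$, bool, do, num, then}; in S->H S H (occurrence 2), the suffix after H is empty, so FOLLOW(H) ⊇ FOLLOW(S) = {$, bool, do, num, then}; in G->H num do, H is followed by num do with FIRST {num}; in G->H bool bool, H is followed by bool bool with FIRST {bool}. Thus FOLLOW(H) = {$, bool, do, num, then}.
FOLLOW(A): in H->S A, the suffix after A is empty, so FOLLOW(A) ⊇ FOLLOW(H) = {$, bool, do, num, then}; in A->G A true, A is followed by true with FIRST {true}. Thus FOLLOW(A) = {$, bool, do, num, then, true}.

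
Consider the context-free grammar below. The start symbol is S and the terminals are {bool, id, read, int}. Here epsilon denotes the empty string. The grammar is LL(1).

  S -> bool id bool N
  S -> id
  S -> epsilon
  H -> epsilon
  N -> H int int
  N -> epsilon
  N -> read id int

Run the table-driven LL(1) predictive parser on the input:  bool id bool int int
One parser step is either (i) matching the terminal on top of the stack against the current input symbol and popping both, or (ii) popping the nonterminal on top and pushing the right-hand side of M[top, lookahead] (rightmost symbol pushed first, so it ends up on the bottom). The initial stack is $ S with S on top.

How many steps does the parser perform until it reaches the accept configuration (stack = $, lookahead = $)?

8

step 1: stack=$ S  input=bool id bool int int $  — expand S -> bool id bool N
step 2: stack=$ N bool id bool  input=bool id bool int int $  — match bool
step 3: stack=$ N bool id  input=id bool int int $  — match id
step 4: stack=$ N bool  input=bool int int $  — match bool
step 5: stack=$ N  input=int int $  — expand N -> H int int
step 6: stack=$ int int H  input=int int $  — expand H -> epsilon
step 7: stack=$ int int  input=int int $  — match int
step 8: stack=$ int  input=int $  — match int
Accept reached after 8 steps.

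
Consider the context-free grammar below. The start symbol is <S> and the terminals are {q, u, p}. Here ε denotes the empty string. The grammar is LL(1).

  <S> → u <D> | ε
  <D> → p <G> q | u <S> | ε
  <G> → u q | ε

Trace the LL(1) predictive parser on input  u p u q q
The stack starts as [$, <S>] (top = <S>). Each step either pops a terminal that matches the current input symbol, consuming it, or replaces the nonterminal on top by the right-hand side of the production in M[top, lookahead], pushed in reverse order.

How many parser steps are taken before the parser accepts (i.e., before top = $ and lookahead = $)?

8

step 1: stack=$ <S>  input=u p u q q $  — expand <S> → u <D>
step 2: stack=$ <D> u  input=u p u q q $  — match u
step 3: stack=$ <D>  input=p u q q $  — expand <D> → p <G> q
step 4: stack=$ q <G> p  input=p u q q $  — match p
step 5: stack=$ q <G>  input=u q q $  — expand <G> → u q
step 6: stack=$ q q u  input=u q q $  — match u
step 7: stack=$ q q  input=q q $  — match q
step 8: stack=$ q  input=q $  — match q
Accept reached after 8 steps.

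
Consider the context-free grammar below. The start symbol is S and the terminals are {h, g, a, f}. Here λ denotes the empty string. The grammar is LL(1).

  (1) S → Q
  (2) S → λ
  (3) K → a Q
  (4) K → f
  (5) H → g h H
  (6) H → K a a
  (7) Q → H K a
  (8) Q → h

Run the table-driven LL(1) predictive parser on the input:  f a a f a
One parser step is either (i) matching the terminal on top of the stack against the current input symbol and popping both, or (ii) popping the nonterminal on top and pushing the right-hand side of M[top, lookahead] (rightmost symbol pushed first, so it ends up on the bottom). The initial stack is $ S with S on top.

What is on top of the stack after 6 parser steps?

a

     Stack        Input        Action
  1  $ S          f a a f a $  expand S → Q
  2  $ Q          f a a f a $  expand Q → H K a
  3  $ a K H      f a a f a $  expand H → K a a
  4  $ a K a a K  f a a f a $  expand K → f
  5  $ a K a a f  f a a f a $  match f
  6  $ a K a a    a a f a $    match a
Stack after step 6: $ a K a (top = a).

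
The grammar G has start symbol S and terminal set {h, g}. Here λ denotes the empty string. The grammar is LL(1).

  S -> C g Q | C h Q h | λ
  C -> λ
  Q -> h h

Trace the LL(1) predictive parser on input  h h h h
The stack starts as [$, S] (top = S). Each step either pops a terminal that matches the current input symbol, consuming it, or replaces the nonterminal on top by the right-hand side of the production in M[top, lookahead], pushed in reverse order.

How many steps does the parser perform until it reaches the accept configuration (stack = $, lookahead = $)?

7

step 1: stack=$ S  input=h h h h $  — expand S -> C h Q h
step 2: stack=$ h Q h C  input=h h h h $  — expand C -> λ
step 3: stack=$ h Q h  input=h h h h $  — match h
step 4: stack=$ h Q  input=h h h $  — expand Q -> h h
step 5: stack=$ h h h  input=h h h $  — match h
step 6: stack=$ h h  input=h h $  — match h
step 7: stack=$ h  input=h $  — match h
Accept reached after 7 steps.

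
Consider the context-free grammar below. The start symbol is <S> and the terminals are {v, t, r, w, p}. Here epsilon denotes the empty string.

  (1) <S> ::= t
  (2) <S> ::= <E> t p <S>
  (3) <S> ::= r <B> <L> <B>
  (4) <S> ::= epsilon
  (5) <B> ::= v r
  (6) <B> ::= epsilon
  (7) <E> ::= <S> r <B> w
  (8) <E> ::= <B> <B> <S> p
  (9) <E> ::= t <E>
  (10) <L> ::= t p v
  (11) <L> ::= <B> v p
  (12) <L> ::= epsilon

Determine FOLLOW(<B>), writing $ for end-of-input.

FIRST(<B>): from <B>::=v r we get {v}; from <B>::=epsilon we get {epsilon}. So FIRST(<B>) = {epsilon, v}.
FIRST(<L>): from <L>::=t p v we get {t}; from <L>::=<B> v p we get {v}; from <L>::=epsilon we get {epsilon}. So FIRST(<L>) = {epsilon, t, v}.
FIRST(<S>): from <S>::=t we get {t}; from <S>::=<E> t p <S> we get {p, r, t, v}; from <S>::=r <B> <L> <B> we get {r}; from <S>::=epsilon we get {epsilon}. So FIRST(<S>) = {epsilon, p, r, t, v}.
FIRST(<E>): from <E>::=<S> r <B> w we get {p, r, t, v}; from <E>::=<B> <B> <S> p we get {p, r, t, v}; from <E>::=t <E> we get {t}. So FIRST(<E>) = {p, r, t, v}.
FOLLOW(<S>) includes $ since <S> is the start symbol.
FOLLOW(<S>): in <S>::=<E> t p <S>, the suffix after <S> is empty (adds nothing new); in <E>::=<S> r <B> w, <S> is followed by r <B> w with FIRST {r}; in <E>::=<B> <B> <S> p, <S> is followed by p with FIRST {p}. Thus FOLLOW(<S>) = {$, p, r}.
FOLLOW(<B>): in <S>::=r <B> <L> <B> (occurrence 1), <B> is followed by <L> <B> with FIRST {epsilon, t, v}; in <S>::=r <B> <L> <B> (occurrence 1), the suffix after <B> is nullable, so FOLLOW(<B>) ⊇ FOLLOW(<S>) = {$, p, r}; in <S>::=r <B> <L> <B> (occurrence 2), the suffix after <B> is empty, so FOLLOW(<B>) ⊇ FOLLOW(<S>) = {$, p, r}; in <E>::=<S> r <B> w, <B> is followed by w with FIRST {w}; in <E>::=<B> <B> <S> p (occurrence 1), <B> is followed by <B> <S> p with FIRST {p, r, t, v}; in <E>::=<B> <B> <S> p (occurrence 2), <B> is followed by <S> p with FIRST {p, r, t, v}; in <L>::=<B> v p, <B> is followed by v p with FIRST {v}. Thus FOLLOW(<B>) = {$, p, r, t, v, w}.
FOLLOW(<E>): in <S>::=<E> t p <S>, <E> is followed by t p <S> with FIRST {t}; in <E>::=t <E>, the suffix after <E> is empty (adds nothing new). Thus FOLLOW(<E>) = {t}.
FOLLOW(<L>): in <S>::=r <B> <L> <B>, <L> is followed by <B> with FIRST {epsilon, v}; in <S>::=r <B> <L> <B>, the suffix after <L> is nullable, so FOLLOW(<L>) ⊇ FOLLOW(<S>) = {$, p, r}. Thus FOLLOW(<L>) = {$, p, r, v}.

{$, p, r, t, v, w}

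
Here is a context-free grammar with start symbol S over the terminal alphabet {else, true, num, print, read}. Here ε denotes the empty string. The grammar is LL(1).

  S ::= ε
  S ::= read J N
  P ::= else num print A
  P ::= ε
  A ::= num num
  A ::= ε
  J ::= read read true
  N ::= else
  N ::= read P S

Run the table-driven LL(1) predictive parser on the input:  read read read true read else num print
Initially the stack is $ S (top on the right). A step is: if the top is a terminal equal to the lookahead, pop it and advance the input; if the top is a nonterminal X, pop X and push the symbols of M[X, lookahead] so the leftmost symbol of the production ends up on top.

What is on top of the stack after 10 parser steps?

      Stack                 Input                                      Action
   1  $ S                   read read read true read else num print $  expand S ::= read J N
   2  $ N J read            read read read true read else num print $  match read
   3  $ N J                 read read true read else num print $       expand J ::= read read true
   4  $ N true read read    read read true read else num print $       match read
   5  $ N true read         read true read else num print $            match read
   6  $ N true              true read else num print $                 match true
   7  $ N                   read else num print $                      expand N ::= read P S
   8  $ S P read            read else num print $                      match read
   9  $ S P                 else num print $                           expand P ::= else num print A
  10  $ S A print num else  else num print $                           match else
Stack after step 10: $ S A print num (top = num).

num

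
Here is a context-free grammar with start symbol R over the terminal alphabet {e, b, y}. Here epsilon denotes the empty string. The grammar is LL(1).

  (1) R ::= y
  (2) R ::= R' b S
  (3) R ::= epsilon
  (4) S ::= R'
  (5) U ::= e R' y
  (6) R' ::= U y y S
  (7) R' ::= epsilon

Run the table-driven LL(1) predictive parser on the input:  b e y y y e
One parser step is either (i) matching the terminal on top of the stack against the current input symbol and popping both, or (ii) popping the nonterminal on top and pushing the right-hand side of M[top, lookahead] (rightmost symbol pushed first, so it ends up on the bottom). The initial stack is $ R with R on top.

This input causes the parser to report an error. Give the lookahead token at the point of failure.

step 1: stack=$ R  input=b e y y y e $  — expand R ::= R' b S
step 2: stack=$ S b R'  input=b e y y y e $  — expand R' ::= epsilon
step 3: stack=$ S b  input=b e y y y e $  — match b
step 4: stack=$ S  input=e y y y e $  — expand S ::= R'
step 5: stack=$ R'  input=e y y y e $  — expand R' ::= U y y S
step 6: stack=$ S y y U  input=e y y y e $  — expand U ::= e R' y
step 7: stack=$ S y y y R' e  input=e y y y e $  — match e
step 8: stack=$ S y y y R'  input=y y y e $  — expand R' ::= epsilon
step 9: stack=$ S y y y  input=y y y e $  — match y
step 10: stack=$ S y y  input=y y e $  — match y
step 11: stack=$ S y  input=y e $  — match y
step 12: stack=$ S  input=e $  — expand S ::= R'
step 13: stack=$ R'  input=e $  — expand R' ::= U y y S
step 14: stack=$ S y y U  input=e $  — expand U ::= e R' y
step 15: stack=$ S y y y R' e  input=e $  — match e
step 16: stack=$ S y y y R'  input=$  — expand R' ::= epsilon
step 17: stack=$ S y y y  input=$  — error: top is terminal y but lookahead is $

$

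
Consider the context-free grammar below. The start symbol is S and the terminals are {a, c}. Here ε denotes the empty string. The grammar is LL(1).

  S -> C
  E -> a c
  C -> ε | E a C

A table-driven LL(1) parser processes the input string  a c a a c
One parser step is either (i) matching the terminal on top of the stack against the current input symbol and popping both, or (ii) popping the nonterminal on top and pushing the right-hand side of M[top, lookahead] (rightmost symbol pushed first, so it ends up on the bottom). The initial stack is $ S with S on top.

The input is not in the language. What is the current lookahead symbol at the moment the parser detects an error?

step 1: stack=$ S  input=a c a a c $  — expand S -> C
step 2: stack=$ C  input=a c a a c $  — expand C -> E a C
step 3: stack=$ C a E  input=a c a a c $  — expand E -> a c
step 4: stack=$ C a c a  input=a c a a c $  — match a
step 5: stack=$ C a c  input=c a a c $  — match c
step 6: stack=$ C a  input=a a c $  — match a
step 7: stack=$ C  input=a c $  — expand C -> E a C
step 8: stack=$ C a E  input=a c $  — expand E -> a c
step 9: stack=$ C a c a  input=a c $  — match a
step 10: stack=$ C a c  input=c $  — match c
step 11: stack=$ C a  input=$  — error: top is terminal a but lookahead is $

$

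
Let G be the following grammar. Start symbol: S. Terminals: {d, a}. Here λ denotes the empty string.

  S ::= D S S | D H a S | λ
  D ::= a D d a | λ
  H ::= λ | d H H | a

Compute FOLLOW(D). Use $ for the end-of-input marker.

FIRST(D): from D::=a D d a we get {a}; from D::=λ we get {λ}. So FIRST(D) = {λ, a}.
FIRST(H): from H::=λ we get {λ}; from H::=d H H we get {d}; from H::=a we get {a}. So FIRST(H) = {λ, a, d}.
FIRST(S): from S::=D S S we get {λ, a, d}; from S::=D H a S we get {a, d}; from S::=λ we get {λ}. So FIRST(S) = {λ, a, d}.
FOLLOW(S) includes $ since S is the start symbol.
FOLLOW(S): in S::=D S S (occurrence 1), S is followed by S with FIRST {λ, a, d}; in S::=D S S (occurrence 1), the suffix after S is nullable (adds nothing new); in S::=D S S (occurrence 2), the suffix after S is empty (adds nothing new); in S::=D H a S, the suffix after S is empty (adds nothing new). Thus FOLLOW(S) = {$, a, d}.
FOLLOW(D): in S::=D S S, D is followed by S S with FIRST {λ, a, d}; in S::=D S S, the suffix after D is nullable, so FOLLOW(D) ⊇ FOLLOW(S) = {$, a, d}; in S::=D H a S, D is followed by H a S with FIRST {a, d}; in D::=a D d a, D is followed by d a with FIRST {d}. Thus FOLLOW(D) = {$, a, d}.
FOLLOW(H): in S::=D H a S, H is followed by a S with FIRST {a}; in H::=d H H (occurrence 1), H is followed by H with FIRST {λ, a, d}; in H::=d H H (occurrence 1), the suffix after H is nullable (adds nothing new); in H::=d H H (occurrence 2), the suffix after H is empty (adds nothing new). Thus FOLLOW(H) = {a, d}.

{$, a, d}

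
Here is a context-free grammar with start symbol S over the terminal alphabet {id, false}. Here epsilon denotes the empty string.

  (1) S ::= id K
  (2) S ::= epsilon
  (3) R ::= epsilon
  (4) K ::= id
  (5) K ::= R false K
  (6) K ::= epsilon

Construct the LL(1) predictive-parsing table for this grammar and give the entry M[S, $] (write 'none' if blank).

FIRST(S): from S::=id K we get {id}; from S::=epsilon we get {epsilon}. So FIRST(S) = {epsilon, id}.
FIRST(R): from R::=epsilon we get {epsilon}. So FIRST(R) = {epsilon}.
FIRST(K): from K::=id we get {id}; from K::=R false K we get {false}; from K::=epsilon we get {epsilon}. So FIRST(K) = {epsilon, false, id}.
FOLLOW(S) includes $ since S is the start symbol.
FOLLOW(S): S appears on no right-hand side. Thus FOLLOW(S) = {$}.
For S ::= id K: FIRST(id K) = {id}, so it goes in M[S, t] for t ∈ {id}.
For S ::= epsilon: FIRST(epsilon) = {epsilon}, so it goes in M[S, t] for t ∈ {}; since epsilon ∈ FIRST, also for every t ∈ FOLLOW(S) = {$}.

S ::= epsilon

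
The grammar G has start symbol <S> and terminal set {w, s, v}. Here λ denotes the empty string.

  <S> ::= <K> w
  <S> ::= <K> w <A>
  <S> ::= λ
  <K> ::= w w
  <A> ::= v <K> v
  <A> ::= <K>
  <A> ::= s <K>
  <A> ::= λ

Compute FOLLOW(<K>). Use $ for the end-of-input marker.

{$, v, w}

FIRST(<K>): from <K>::=w w we get {w}. So FIRST(<K>) = {w}.
FIRST(<S>): from <S>::=<K> w we get {w}; from <S>::=<K> w <A> we get {w}; from <S>::=λ we get {λ}. So FIRST(<S>) = {λ, w}.
FIRST(<A>): from <A>::=v <K> v we get {v}; from <A>::=<K> we get {w}; from <A>::=s <K> we get {s}; from <A>::=λ we get {λ}. So FIRST(<A>) = {λ, s, v, w}.
FOLLOW(<S>) includes $ since <S> is the start symbol.
FOLLOW(<S>): <S> appears on no right-hand side. Thus FOLLOW(<S>) = {$}.
FOLLOW(<A>): in <S>::=<K> w <A>, the suffix after <A> is empty, so FOLLOW(<A>) ⊇ FOLLOW(<S>) = {$}. Thus FOLLOW(<A>) = {$}.
FOLLOW(<K>): in <S>::=<K> w, <K> is followed by w with FIRST {w}; in <S>::=<K> w <A>, <K> is followed by w <A> with FIRST {w}; in <A>::=v <K> v, <K> is followed by v with FIRST {v}; in <A>::=<K>, the suffix after <K> is empty, so FOLLOW(<K>) ⊇ FOLLOW(<A>) = {$}; in <A>::=s <K>, the suffix after <K> is empty, so FOLLOW(<K>) ⊇ FOLLOW(<A>) = {$}. Thus FOLLOW(<K>) = {$, v, w}.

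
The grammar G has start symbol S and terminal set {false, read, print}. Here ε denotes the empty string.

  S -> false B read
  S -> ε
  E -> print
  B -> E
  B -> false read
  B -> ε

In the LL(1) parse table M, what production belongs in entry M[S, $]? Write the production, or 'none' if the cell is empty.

S -> ε

FIRST(S): from S->false B read we get {false}; from S->ε we get {ε}. So FIRST(S) = {ε, false}.
FIRST(E): from E->print we get {print}. So FIRST(E) = {print}.
FIRST(B): from B->E we get {print}; from B->false read we get {false}; from B->ε we get {ε}. So FIRST(B) = {ε, false, print}.
FOLLOW(S) includes $ since S is the start symbol.
FOLLOW(S): S appears on no right-hand side. Thus FOLLOW(S) = {$}.
For S -> false B read: FIRST(false B read) = {false}, so it goes in M[S, t] for t ∈ {false}.
For S -> ε: FIRST(ε) = {ε}, so it goes in M[S, t] for t ∈ {}; since ε ∈ FIRST, also for every t ∈ FOLLOW(S) = {$}.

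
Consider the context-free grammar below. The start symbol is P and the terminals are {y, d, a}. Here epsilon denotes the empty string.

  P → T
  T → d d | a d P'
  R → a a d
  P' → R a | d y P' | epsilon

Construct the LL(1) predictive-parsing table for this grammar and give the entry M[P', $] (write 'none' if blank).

P' → epsilon

FIRST(T): from T→d d we get {d}; from T→a d P' we get {a}. So FIRST(T) = {a, d}.
FIRST(R): from R→a a d we get {a}. So FIRST(R) = {a}.
FIRST(P): from P→T we get {a, d}. So FIRST(P) = {a, d}.
FIRST(P'): from P'→R a we get {a}; from P'→d y P' we get {d}; from P'→epsilon we get {epsilon}. So FIRST(P') = {epsilon, a, d}.
FOLLOW(P) includes $ since P is the start symbol.
FOLLOW(T): in P→T, the suffix after T is empty, so FOLLOW(T) ⊇ FOLLOW(P) = {$}. Thus FOLLOW(T) = {$}.
FOLLOW(P'): in T→a d P', the suffix after P' is empty, so FOLLOW(P') ⊇ FOLLOW(T) = {$}; in P'→d y P', the suffix after P' is empty (adds nothing new). Thus FOLLOW(P') = {$}.
For P' → R a: FIRST(R a) = {a}, so it goes in M[P', t] for t ∈ {a}.
For P' → d y P': FIRST(d y P') = {d}, so it goes in M[P', t] for t ∈ {d}.
For P' → epsilon: FIRST(epsilon) = {epsilon}, so it goes in M[P', t] for t ∈ {}; since epsilon ∈ FIRST, also for every t ∈ FOLLOW(P') = {$}.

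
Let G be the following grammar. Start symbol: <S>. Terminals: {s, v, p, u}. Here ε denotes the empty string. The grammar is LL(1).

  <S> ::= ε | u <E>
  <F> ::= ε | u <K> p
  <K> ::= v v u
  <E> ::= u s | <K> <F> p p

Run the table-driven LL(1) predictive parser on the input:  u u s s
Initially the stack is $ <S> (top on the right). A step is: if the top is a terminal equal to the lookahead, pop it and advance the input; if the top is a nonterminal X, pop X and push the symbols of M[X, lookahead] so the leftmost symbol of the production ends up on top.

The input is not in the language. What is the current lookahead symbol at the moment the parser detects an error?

s

step 1: stack=$ <S>  input=u u s s $  — expand <S> ::= u <E>
step 2: stack=$ <E> u  input=u u s s $  — match u
step 3: stack=$ <E>  input=u s s $  — expand <E> ::= u s
step 4: stack=$ s u  input=u s s $  — match u
step 5: stack=$ s  input=s s $  — match s
step 6: stack=$  input=s $  — error: stack empty but input remains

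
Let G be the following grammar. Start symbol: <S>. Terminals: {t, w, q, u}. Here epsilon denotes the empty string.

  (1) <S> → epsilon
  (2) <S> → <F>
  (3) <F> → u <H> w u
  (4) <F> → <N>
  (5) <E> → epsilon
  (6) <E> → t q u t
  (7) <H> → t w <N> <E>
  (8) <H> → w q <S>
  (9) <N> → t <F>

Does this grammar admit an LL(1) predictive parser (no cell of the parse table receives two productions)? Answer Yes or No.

FIRST(<S>) = {epsilon, t, u}
FIRST(<F>) = {t, u}
FIRST(<E>) = {epsilon, t}
FIRST(<H>) = {t, w}
FIRST(<N>) = {t}
FOLLOW(<S>) = {$, w}
FOLLOW(<F>) = {$, t, w}
FOLLOW(<E>) = {w}
FOLLOW(<H>) = {w}
FOLLOW(<N>) = {$, t, w}
Each cell of M receives at most one production.

Yes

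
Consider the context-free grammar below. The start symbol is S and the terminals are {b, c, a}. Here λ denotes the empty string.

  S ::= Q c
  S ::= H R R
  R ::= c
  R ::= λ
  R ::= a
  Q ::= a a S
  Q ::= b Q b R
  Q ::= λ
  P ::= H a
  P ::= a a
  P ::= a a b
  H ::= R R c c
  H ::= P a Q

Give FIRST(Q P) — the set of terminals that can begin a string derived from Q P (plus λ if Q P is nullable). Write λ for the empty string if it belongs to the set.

FIRST(R): from R::=c we get {c}; from R::=λ we get {λ}; from R::=a we get {a}. So FIRST(R) = {λ, a, c}.
FIRST(Q): from Q::=a a S we get {a}; from Q::=b Q b R we get {b}; from Q::=λ we get {λ}. So FIRST(Q) = {λ, a, b}.
FIRST(S): from S::=Q c we get {a, b, c}; from S::=H R R we get {a, c}. So FIRST(S) = {a, b, c}.
FIRST(P): from P::=H a we get {a, c}; from P::=a a we get {a}; from P::=a a b we get {a}. So FIRST(P) = {a, c}.
FIRST(H): from H::=R R c c we get {a, c}; from H::=P a Q we get {a, c}. So FIRST(H) = {a, c}.
FIRST(Q P): take FIRST of each symbol in turn, carrying on past any symbol whose FIRST contains λ; result {a, b, c}.

{a, b, c}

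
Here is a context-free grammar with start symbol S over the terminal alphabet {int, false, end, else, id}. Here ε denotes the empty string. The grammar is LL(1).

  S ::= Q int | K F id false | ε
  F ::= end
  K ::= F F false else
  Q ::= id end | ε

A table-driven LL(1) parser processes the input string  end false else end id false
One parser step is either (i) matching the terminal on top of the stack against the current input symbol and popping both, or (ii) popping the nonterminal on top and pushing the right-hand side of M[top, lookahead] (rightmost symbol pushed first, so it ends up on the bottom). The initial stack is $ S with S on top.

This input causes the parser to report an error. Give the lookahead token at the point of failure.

false

     Stack                          Input                          Action
  1  $ S                            end false else end id false $  expand S ::= K F id false
  2  $ false id F K                 end false else end id false $  expand K ::= F F false else
  3  $ false id F else false F F    end false else end id false $  expand F ::= end
  4  $ false id F else false F end  end false else end id false $  match end
  5  $ false id F else false F      false else end id false $      error: M[F, false] is empty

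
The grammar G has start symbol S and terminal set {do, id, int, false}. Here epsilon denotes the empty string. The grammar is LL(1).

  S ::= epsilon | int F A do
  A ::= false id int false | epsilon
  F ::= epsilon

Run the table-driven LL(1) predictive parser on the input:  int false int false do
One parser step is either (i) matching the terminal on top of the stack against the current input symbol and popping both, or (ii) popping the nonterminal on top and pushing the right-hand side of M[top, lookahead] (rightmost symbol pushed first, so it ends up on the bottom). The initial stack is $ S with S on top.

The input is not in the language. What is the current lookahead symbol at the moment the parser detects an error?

int

step 1: stack=$ S  input=int false int false do $  — expand S ::= int F A do
step 2: stack=$ do A F int  input=int false int false do $  — match int
step 3: stack=$ do A F  input=false int false do $  — expand F ::= epsilon
step 4: stack=$ do A  input=false int false do $  — expand A ::= false id int false
step 5: stack=$ do false int id false  input=false int false do $  — match false
step 6: stack=$ do false int id  input=int false do $  — error: top is terminal id but lookahead is int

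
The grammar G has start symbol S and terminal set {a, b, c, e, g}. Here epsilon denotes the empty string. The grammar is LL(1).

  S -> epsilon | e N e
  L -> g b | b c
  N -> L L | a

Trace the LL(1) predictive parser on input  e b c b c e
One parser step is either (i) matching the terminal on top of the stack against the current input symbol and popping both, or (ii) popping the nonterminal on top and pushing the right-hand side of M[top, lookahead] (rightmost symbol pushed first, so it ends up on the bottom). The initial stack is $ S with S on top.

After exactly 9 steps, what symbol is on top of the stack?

e

step 1: stack=$ S  input=e b c b c e $  — expand S -> e N e
step 2: stack=$ e N e  input=e b c b c e $  — match e
step 3: stack=$ e N  input=b c b c e $  — expand N -> L L
step 4: stack=$ e L L  input=b c b c e $  — expand L -> b c
step 5: stack=$ e L c b  input=b c b c e $  — match b
step 6: stack=$ e L c  input=c b c e $  — match c
step 7: stack=$ e L  input=b c e $  — expand L -> b c
step 8: stack=$ e c b  input=b c e $  — match b
step 9: stack=$ e c  input=c e $  — match c
Stack after step 9: $ e (top = e).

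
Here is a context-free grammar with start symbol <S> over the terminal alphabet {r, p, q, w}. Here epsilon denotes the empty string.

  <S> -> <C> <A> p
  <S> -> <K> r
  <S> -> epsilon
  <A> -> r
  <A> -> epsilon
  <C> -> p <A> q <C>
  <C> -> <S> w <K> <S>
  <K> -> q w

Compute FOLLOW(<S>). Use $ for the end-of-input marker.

{$, p, r, w}

FIRST(<A>): from <A>->r we get {r}; from <A>->epsilon we get {epsilon}. So FIRST(<A>) = {epsilon, r}.
FIRST(<K>): from <K>->q w we get {q}. So FIRST(<K>) = {q}.
FIRST(<S>): from <S>-><C> <A> p we get {p, q, w}; from <S>-><K> r we get {q}; from <S>->epsilon we get {epsilon}. So FIRST(<S>) = {epsilon, p, q, w}.
FIRST(<C>): from <C>->p <A> q <C> we get {p}; from <C>-><S> w <K> <S> we get {p, q, w}. So FIRST(<C>) = {p, q, w}.
FOLLOW(<S>) includes $ since <S> is the start symbol.
FOLLOW(<A>): in <S>-><C> <A> p, <A> is followed by p with FIRST {p}; in <C>->p <A> q <C>, <A> is followed by q <C> with FIRST {q}. Thus FOLLOW(<A>) = {p, q}.
FOLLOW(<C>): in <S>-><C> <A> p, <C> is followed by <A> p with FIRST {p, r}; in <C>->p <A> q <C>, the suffix after <C> is empty (adds nothing new). Thus FOLLOW(<C>) = {p, r}.
FOLLOW(<S>): in <C>-><S> w <K> <S> (occurrence 1), <S> is followed by w <K> <S> with FIRST {w}; in <C>-><S> w <K> <S> (occurrence 2), the suffix after <S> is empty, so FOLLOW(<S>) ⊇ FOLLOW(<C>) = {p, r}. Thus FOLLOW(<S>) = {$, p, r, w}.
FOLLOW(<K>): in <S>-><K> r, <K> is followed by r with FIRST {r}; in <C>-><S> w <K> <S>, <K> is followed by <S> with FIRST {epsilon, p, q, w}; in <C>-><S> w <K> <S>, the suffix after <K> is nullable, so FOLLOW(<K>) ⊇ FOLLOW(<C>) = {p, r}. Thus FOLLOW(<K>) = {p, q, r, w}.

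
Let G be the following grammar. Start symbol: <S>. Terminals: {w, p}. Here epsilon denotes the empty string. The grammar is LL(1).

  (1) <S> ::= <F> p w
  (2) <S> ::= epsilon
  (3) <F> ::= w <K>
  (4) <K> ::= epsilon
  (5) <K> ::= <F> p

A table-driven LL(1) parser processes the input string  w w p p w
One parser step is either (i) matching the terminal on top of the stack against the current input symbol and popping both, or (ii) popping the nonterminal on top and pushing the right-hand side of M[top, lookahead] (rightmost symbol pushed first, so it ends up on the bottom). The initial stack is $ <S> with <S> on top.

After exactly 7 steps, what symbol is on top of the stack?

step 1: stack=$ <S>  input=w w p p w $  — expand <S> ::= <F> p w
step 2: stack=$ w p <F>  input=w w p p w $  — expand <F> ::= w <K>
step 3: stack=$ w p <K> w  input=w w p p w $  — match w
step 4: stack=$ w p <K>  input=w p p w $  — expand <K> ::= <F> p
step 5: stack=$ w p p <F>  input=w p p w $  — expand <F> ::= w <K>
step 6: stack=$ w p p <K> w  input=w p p w $  — match w
step 7: stack=$ w p p <K>  input=p p w $  — expand <K> ::= epsilon
Stack after step 7: $ w p p (top = p).

p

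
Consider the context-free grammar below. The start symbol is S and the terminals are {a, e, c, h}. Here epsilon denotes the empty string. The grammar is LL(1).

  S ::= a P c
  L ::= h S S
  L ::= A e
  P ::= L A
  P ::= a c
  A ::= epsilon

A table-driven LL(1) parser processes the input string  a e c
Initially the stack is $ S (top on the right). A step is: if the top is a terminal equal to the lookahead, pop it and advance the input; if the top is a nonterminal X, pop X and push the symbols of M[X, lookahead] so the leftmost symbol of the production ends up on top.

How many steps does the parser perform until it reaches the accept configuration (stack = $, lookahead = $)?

     Stack      Input    Action
  1  $ S        a e c $  expand S ::= a P c
  2  $ c P a    a e c $  match a
  3  $ c P      e c $    expand P ::= L A
  4  $ c A L    e c $    expand L ::= A e
  5  $ c A e A  e c $    expand A ::= epsilon
  6  $ c A e    e c $    match e
  7  $ c A      c $      expand A ::= epsilon
  8  $ c        c $      match c
Accept reached after 8 steps.

8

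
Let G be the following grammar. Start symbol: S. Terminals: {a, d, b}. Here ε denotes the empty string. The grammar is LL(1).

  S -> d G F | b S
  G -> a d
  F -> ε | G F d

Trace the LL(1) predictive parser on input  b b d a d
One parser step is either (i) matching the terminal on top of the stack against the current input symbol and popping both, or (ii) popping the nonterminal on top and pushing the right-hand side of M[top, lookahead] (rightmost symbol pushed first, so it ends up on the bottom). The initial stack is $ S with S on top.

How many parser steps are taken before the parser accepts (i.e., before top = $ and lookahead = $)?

10

      Stack    Input        Action
   1  $ S      b b d a d $  expand S -> b S
   2  $ S b    b b d a d $  match b
   3  $ S      b d a d $    expand S -> b S
   4  $ S b    b d a d $    match b
   5  $ S      d a d $      expand S -> d G F
   6  $ F G d  d a d $      match d
   7  $ F G    a d $        expand G -> a d
   8  $ F d a  a d $        match a
   9  $ F d    d $          match d
  10  $ F      $            expand F -> ε
Accept reached after 10 steps.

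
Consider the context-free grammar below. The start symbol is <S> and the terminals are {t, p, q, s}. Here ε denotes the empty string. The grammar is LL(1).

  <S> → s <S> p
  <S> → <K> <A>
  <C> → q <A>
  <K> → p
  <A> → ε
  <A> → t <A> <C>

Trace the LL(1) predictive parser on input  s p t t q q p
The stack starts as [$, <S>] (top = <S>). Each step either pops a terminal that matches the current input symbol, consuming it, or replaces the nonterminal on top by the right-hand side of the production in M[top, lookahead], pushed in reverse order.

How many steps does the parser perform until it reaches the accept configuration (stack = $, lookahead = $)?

      Stack              Input            Action
   1  $ <S>              s p t t q q p $  expand <S> → s <S> p
   2  $ p <S> s          s p t t q q p $  match s
   3  $ p <S>            p t t q q p $    expand <S> → <K> <A>
   4  $ p <A> <K>        p t t q q p $    expand <K> → p
   5  $ p <A> p          p t t q q p $    match p
   6  $ p <A>            t t q q p $      expand <A> → t <A> <C>
   7  $ p <C> <A> t      t t q q p $      match t
   8  $ p <C> <A>        t q q p $        expand <A> → t <A> <C>
   9  $ p <C> <C> <A> t  t q q p $        match t
  10  $ p <C> <C> <A>    q q p $          expand <A> → ε
  11  $ p <C> <C>        q q p $          expand <C> → q <A>
  12  $ p <C> <A> q      q q p $          match q
  13  $ p <C> <A>        q p $            expand <A> → ε
  14  $ p <C>            q p $            expand <C> → q <A>
  15  $ p <A> q          q p $            match q
  16  $ p <A>            p $              expand <A> → ε
  17  $ p                p $              match p
Accept reached after 17 steps.

17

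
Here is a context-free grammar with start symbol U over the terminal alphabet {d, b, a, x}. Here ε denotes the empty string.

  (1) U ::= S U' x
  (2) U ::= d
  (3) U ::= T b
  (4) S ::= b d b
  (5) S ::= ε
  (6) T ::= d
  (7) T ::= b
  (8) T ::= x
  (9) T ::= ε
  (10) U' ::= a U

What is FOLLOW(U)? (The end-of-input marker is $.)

{$, x}

FIRST(S) = {ε, b}
FIRST(T) = {ε, b, d, x}
FIRST(U') = {a}
FIRST(U) = {a, b, d, x}  (via S U' x, T b)
FOLLOW(U) includes $ since U is the start symbol.
FOLLOW(S): in U::=S U' x, S is followed by U' x with FIRST {a}. Thus FOLLOW(S) = {a}.
FOLLOW(T): in U::=T b, T is followed by b with FIRST {b}. Thus FOLLOW(T) = {b}.
FOLLOW(U'): in U::=S U' x, U' is followed by x with FIRST {x}. Thus FOLLOW(U') = {x}.
FOLLOW(U): in U'::=a U, the suffix after U is empty, so FOLLOW(U) ⊇ FOLLOW(U') = {x}. Thus FOLLOW(U) = {$, x}.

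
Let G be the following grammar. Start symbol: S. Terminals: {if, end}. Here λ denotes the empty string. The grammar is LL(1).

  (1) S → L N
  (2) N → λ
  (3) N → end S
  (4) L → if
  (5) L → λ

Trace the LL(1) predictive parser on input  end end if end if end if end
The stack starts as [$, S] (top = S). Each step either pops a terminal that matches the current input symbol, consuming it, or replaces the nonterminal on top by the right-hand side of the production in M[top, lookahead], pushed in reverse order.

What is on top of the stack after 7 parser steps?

step 1: stack=$ S  input=end end if end if end if end $  — expand S → L N
step 2: stack=$ N L  input=end end if end if end if end $  — expand L → λ
step 3: stack=$ N  input=end end if end if end if end $  — expand N → end S
step 4: stack=$ S end  input=end end if end if end if end $  — match end
step 5: stack=$ S  input=end if end if end if end $  — expand S → L N
step 6: stack=$ N L  input=end if end if end if end $  — expand L → λ
step 7: stack=$ N  input=end if end if end if end $  — expand N → end S
Stack after step 7: $ S end (top = end).

end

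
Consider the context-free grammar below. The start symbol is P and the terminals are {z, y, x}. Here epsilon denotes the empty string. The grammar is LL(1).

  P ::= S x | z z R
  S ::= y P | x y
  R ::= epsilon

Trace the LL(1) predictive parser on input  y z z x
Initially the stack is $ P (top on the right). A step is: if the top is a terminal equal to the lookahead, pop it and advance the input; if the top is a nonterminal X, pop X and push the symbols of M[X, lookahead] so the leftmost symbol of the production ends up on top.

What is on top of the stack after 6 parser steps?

R

     Stack      Input      Action
  1  $ P        y z z x $  expand P ::= S x
  2  $ x S      y z z x $  expand S ::= y P
  3  $ x P y    y z z x $  match y
  4  $ x P      z z x $    expand P ::= z z R
  5  $ x R z z  z z x $    match z
  6  $ x R z    z x $      match z
Stack after step 6: $ x R (top = R).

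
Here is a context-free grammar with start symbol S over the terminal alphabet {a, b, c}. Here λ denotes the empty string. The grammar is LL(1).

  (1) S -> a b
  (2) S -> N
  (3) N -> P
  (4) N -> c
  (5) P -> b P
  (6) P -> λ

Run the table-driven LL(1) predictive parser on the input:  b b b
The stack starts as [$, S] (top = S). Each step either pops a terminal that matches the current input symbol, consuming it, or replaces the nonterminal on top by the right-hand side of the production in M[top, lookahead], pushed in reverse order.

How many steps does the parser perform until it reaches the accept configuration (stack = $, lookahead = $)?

     Stack  Input    Action
  1  $ S    b b b $  expand S -> N
  2  $ N    b b b $  expand N -> P
  3  $ P    b b b $  expand P -> b P
  4  $ P b  b b b $  match b
  5  $ P    b b $    expand P -> b P
  6  $ P b  b b $    match b
  7  $ P    b $      expand P -> b P
  8  $ P b  b $      match b
  9  $ P    $        expand P -> λ
Accept reached after 9 steps.

9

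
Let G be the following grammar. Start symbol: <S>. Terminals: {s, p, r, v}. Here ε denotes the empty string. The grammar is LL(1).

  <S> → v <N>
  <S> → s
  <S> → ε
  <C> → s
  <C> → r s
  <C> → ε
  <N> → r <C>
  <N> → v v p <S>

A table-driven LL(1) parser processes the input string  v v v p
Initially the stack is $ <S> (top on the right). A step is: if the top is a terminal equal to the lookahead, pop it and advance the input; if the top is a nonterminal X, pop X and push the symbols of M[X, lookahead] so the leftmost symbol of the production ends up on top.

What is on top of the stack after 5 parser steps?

     Stack        Input      Action
  1  $ <S>        v v v p $  expand <S> → v <N>
  2  $ <N> v      v v v p $  match v
  3  $ <N>        v v p $    expand <N> → v v p <S>
  4  $ <S> p v v  v v p $    match v
  5  $ <S> p v    v p $      match v
Stack after step 5: $ <S> p (top = p).

p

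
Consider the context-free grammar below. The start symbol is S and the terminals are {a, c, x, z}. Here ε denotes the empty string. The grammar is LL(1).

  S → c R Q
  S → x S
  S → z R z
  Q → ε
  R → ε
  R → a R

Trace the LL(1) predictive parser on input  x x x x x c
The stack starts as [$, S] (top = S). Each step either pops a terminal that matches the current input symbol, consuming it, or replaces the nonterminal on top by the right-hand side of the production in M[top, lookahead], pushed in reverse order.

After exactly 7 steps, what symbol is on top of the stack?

x

     Stack  Input          Action
  1  $ S    x x x x x c $  expand S → x S
  2  $ S x  x x x x x c $  match x
  3  $ S    x x x x c $    expand S → x S
  4  $ S x  x x x x c $    match x
  5  $ S    x x x c $      expand S → x S
  6  $ S x  x x x c $      match x
  7  $ S    x x c $        expand S → x S
Stack after step 7: $ S x (top = x).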